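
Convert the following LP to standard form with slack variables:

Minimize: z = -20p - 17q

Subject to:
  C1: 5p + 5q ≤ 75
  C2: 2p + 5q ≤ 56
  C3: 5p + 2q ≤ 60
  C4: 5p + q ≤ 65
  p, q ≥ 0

min z = -20p - 17q

s.t.
  5p + 5q + s1 = 75
  2p + 5q + s2 = 56
  5p + 2q + s3 = 60
  5p + q + s4 = 65
  p, q, s1, s2, s3, s4 ≥ 0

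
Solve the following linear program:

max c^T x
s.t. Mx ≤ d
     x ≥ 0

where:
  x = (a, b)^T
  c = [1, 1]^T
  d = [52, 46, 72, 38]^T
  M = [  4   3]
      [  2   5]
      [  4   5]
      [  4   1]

Evaluate the objective at each vertex of the feasible region:
  z(0, 0) = 0
  z(9.5, 0) = 9.5
  z(8, 6) = 14  ←
  z(0, 9.2) = 9.2
The maximum is at a = 8, b = 6.

a = 8, b = 6, z = 14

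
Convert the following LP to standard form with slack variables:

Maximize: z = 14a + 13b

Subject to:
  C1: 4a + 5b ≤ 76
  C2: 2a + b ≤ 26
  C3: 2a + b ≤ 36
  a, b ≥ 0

max z = 14a + 13b

s.t.
  4a + 5b + s1 = 76
  2a + b + s2 = 26
  2a + b + s3 = 36
  a, b, s1, s2, s3 ≥ 0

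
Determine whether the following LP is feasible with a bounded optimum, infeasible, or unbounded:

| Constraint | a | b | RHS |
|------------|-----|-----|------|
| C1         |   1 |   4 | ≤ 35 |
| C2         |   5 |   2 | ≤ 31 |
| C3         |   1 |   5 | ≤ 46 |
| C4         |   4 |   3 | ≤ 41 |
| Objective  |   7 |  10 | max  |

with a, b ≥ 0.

Feasible with a bounded optimal solution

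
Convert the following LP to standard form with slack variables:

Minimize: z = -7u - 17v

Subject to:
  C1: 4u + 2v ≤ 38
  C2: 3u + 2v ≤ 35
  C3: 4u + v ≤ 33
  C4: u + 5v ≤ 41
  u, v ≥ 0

min z = -7u - 17v

s.t.
  4u + 2v + s1 = 38
  3u + 2v + s2 = 35
  4u + v + s3 = 33
  u + 5v + s4 = 41
  u, v, s1, s2, s3, s4 ≥ 0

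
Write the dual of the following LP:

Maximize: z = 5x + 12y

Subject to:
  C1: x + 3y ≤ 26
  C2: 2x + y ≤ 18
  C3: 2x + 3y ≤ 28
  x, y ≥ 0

Primal max cᵀx s.t. Ax ≤ b, x ≥ 0  →  Dual min bᵀy s.t. Aᵀy ≥ c, y ≥ 0.

Minimize: z = 26y1 + 18y2 + 28y3

Subject to:
  y1 + 2y2 + 2y3 ≥ 5
  3y1 + y2 + 3y3 ≥ 12
  y1, y2, y3 ≥ 0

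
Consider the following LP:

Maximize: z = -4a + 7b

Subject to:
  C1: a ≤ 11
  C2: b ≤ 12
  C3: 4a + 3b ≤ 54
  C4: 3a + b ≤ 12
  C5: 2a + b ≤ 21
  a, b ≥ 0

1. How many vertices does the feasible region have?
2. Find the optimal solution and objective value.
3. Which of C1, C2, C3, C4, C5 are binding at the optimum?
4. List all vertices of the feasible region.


1. 3
2. a = 0, b = 12, z = 84
3. C2, C4
4. (0, 0), (4, 0), (0, 12)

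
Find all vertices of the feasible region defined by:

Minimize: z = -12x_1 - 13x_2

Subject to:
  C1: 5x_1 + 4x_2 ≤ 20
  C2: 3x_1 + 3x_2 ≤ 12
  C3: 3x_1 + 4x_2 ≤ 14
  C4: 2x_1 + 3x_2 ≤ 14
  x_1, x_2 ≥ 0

(0, 0), (4, 0), (2, 2), (0, 3.5)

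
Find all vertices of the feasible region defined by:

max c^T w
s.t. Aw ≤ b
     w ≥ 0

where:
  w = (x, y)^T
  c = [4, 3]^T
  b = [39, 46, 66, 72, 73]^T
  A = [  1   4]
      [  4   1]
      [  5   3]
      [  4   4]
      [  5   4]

(0, 0), (11.5, 0), (10.29, 4.857), (9, 7), (8.5, 7.625), (0, 9.75)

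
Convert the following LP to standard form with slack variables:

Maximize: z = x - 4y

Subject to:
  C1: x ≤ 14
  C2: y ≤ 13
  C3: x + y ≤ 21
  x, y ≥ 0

max z = x - 4y

s.t.
  x + s1 = 14
  y + s2 = 13
  x + y + s3 = 21
  x, y, s1, s2, s3 ≥ 0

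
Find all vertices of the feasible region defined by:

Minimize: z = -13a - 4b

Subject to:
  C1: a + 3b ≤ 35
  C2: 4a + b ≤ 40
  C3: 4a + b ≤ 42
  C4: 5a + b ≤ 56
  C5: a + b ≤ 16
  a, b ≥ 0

(0, 0), (10, 0), (8, 8), (6.5, 9.5), (0, 11.67)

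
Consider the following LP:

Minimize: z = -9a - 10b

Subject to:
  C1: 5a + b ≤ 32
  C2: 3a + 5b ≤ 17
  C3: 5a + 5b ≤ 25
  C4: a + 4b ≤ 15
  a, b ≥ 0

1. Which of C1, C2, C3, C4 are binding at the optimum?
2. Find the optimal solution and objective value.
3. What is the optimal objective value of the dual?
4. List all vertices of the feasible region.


1. C2, C3
2. a = 4, b = 1, z = -46
3. -46
4. (0, 0), (5, 0), (4, 1), (0, 3.4)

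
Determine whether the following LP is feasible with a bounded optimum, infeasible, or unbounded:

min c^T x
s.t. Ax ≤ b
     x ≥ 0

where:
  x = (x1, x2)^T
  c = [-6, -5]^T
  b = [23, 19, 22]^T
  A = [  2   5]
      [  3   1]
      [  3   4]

Feasible with a bounded optimal solution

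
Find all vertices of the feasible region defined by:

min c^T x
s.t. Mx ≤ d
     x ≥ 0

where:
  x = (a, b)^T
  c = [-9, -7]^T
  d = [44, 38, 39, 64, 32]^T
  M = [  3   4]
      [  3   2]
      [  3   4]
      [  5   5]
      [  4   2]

(0, 0), (8, 0), (5, 6), (0, 9.75)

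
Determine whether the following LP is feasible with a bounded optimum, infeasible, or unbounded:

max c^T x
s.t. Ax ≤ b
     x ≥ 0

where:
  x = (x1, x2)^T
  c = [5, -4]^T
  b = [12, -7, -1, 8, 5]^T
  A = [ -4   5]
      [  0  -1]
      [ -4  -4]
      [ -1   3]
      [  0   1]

Infeasible (no feasible solution exists)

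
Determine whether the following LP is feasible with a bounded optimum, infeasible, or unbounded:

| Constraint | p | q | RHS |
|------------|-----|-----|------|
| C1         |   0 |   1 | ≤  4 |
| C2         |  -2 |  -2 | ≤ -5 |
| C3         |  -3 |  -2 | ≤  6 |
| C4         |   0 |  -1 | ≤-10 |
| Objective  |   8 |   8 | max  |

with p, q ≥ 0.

Infeasible (no feasible solution exists)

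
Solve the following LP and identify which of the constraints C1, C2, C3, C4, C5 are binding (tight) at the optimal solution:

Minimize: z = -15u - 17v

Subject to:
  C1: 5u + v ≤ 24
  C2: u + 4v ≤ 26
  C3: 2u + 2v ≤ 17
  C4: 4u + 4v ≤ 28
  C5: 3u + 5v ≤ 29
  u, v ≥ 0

At u = 3, v = 4, compute slack b - a·x for each constraint:
  C1: 24 − 19 = 5  (slack)
  C2: 26 − 19 = 7  (slack)
  C3: 17 − 14 = 3  (slack)
  C4: 28 − 28 = 0  (binding)
  C5: 29 − 29 = 0  (binding)

Optimal: u = 3, v = 4
Binding: C4, C5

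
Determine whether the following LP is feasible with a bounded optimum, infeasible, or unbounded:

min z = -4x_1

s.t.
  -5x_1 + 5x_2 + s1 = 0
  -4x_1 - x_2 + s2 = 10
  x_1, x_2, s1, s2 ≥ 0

Unbounded (objective can decrease without bound)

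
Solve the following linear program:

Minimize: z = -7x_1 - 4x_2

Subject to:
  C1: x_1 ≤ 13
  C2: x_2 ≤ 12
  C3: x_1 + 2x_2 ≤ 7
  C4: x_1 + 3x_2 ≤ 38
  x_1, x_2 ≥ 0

Evaluate the objective at each vertex of the feasible region:
  z(0, 0) = 0
  z(7, 0) = -49  ←
  z(0, 3.5) = -14
The minimum is at x_1 = 7, x_2 = 0.

x_1 = 7, x_2 = 0, z = -49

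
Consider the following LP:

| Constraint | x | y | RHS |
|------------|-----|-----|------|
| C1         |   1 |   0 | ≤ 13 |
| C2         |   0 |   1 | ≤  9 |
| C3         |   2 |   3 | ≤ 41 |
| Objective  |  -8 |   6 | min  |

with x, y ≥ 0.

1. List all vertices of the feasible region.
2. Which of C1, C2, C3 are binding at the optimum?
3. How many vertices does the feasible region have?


1. (0, 0), (13, 0), (13, 5), (7, 9), (0, 9)
2. C1
3. 5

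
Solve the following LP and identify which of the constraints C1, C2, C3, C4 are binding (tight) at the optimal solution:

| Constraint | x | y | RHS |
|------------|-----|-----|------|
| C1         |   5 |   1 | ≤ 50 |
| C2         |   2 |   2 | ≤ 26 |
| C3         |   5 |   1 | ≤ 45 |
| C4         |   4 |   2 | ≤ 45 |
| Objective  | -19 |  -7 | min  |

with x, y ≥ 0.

At x = 8, y = 5, compute slack b - a·x for each constraint:
  C1: 50 − 45 = 5  (slack)
  C2: 26 − 26 = 0  (binding)
  C3: 45 − 45 = 0  (binding)
  C4: 45 − 42 = 3  (slack)

Optimal: x = 8, y = 5
Binding: C2, C3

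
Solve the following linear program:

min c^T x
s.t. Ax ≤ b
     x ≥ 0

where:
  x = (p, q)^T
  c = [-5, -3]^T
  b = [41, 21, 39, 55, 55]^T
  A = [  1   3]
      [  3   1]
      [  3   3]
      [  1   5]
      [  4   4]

Evaluate the objective at each vertex of the feasible region:
  z(0, 0) = 0
  z(7, 0) = -35
  z(4, 9) = -47  ←
  z(2.5, 10.5) = -44
  z(0, 11) = -33
The minimum is at p = 4, q = 9.

p = 4, q = 9, z = -47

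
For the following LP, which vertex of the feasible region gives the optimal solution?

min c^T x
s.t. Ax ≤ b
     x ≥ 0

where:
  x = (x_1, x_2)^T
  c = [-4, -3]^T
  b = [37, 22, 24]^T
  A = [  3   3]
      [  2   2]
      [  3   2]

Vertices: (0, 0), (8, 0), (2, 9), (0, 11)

Evaluate the objective at each vertex of the feasible region:
  z(0, 0) = 0
  z(8, 0) = -32
  z(2, 9) = -35  ←
  z(0, 11) = -33
The minimum is at x_1 = 2, x_2 = 9.

(2, 9)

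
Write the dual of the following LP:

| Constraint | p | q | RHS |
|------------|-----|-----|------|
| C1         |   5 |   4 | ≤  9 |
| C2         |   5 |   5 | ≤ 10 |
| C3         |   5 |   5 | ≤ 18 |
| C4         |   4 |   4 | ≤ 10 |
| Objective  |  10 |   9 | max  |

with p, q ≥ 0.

Primal max cᵀx s.t. Ax ≤ b, x ≥ 0  →  Dual min bᵀy s.t. Aᵀy ≥ c, y ≥ 0.

Minimize: z = 9y1 + 10y2 + 18y3 + 10y4

Subject to:
  5y1 + 5y2 + 5y3 + 4y4 ≥ 10
  4y1 + 5y2 + 5y3 + 4y4 ≥ 9
  y1, y2, y3, y4 ≥ 0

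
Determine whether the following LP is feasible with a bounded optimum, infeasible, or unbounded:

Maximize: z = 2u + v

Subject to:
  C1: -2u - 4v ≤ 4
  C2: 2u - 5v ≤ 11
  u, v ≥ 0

Unbounded (objective can increase without bound)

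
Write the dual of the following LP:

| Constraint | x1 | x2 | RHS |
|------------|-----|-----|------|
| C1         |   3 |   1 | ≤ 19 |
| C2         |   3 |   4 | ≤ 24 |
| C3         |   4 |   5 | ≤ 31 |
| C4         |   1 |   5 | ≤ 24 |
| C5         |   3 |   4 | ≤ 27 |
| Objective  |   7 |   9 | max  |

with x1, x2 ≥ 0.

Primal max cᵀx s.t. Ax ≤ b, x ≥ 0  →  Dual min bᵀy s.t. Aᵀy ≥ c, y ≥ 0.

Minimize: z = 19y1 + 24y2 + 31y3 + 24y4 + 27y5

Subject to:
  3y1 + 3y2 + 4y3 + y4 + 3y5 ≥ 7
  y1 + 4y2 + 5y3 + 5y4 + 4y5 ≥ 9
  y1, y2, y3, y4, y5 ≥ 0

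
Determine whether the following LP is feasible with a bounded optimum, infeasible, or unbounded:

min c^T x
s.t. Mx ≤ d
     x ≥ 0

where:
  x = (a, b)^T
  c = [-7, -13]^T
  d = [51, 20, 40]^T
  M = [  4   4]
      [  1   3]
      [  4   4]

Feasible with a bounded optimal solution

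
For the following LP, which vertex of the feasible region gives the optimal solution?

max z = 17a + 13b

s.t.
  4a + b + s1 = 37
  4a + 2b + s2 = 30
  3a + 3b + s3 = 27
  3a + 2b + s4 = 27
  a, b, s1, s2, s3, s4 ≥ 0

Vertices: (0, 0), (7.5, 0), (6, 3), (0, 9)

Evaluate the objective at each vertex of the feasible region:
  z(0, 0) = 0
  z(7.5, 0) = 127.5
  z(6, 3) = 141  ←
  z(0, 9) = 117
The maximum is at a = 6, b = 3.

(6, 3)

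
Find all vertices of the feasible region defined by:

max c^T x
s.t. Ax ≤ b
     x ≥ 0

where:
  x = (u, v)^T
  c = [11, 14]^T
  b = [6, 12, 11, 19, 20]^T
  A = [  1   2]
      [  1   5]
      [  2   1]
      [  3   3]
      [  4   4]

(0, 0), (5, 0), (4, 1), (2, 2), (0, 2.4)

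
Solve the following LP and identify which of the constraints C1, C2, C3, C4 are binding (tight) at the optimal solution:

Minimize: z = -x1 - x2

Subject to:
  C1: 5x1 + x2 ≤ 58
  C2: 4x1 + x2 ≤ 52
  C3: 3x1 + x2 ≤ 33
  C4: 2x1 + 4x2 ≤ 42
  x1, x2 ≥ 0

At x1 = 9, x2 = 6, compute slack b - a·x for each constraint:
  C1: 58 − 51 = 7  (slack)
  C2: 52 − 42 = 10  (slack)
  C3: 33 − 33 = 0  (binding)
  C4: 42 − 42 = 0  (binding)

Optimal: x1 = 9, x2 = 6
Binding: C3, C4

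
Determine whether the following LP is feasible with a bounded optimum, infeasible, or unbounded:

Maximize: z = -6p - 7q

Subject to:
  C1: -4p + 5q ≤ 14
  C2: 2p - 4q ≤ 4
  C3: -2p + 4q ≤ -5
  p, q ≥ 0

Infeasible (no feasible solution exists)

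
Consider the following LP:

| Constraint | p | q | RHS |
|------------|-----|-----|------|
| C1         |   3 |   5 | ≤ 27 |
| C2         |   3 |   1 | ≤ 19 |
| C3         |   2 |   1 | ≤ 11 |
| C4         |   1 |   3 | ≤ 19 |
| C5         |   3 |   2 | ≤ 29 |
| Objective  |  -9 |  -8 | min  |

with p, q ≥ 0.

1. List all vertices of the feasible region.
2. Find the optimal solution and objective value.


1. (0, 0), (5.5, 0), (4, 3), (0, 5.4)
2. p = 4, q = 3, z = -60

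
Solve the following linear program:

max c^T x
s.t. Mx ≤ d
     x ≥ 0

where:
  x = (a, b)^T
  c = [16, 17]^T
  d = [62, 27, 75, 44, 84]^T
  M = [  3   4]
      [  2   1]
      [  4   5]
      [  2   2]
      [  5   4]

Evaluate the objective at each vertex of the feasible region:
  z(0, 0) = 0
  z(13.5, 0) = 216
  z(10, 7) = 279  ←
  z(0, 15) = 255
The maximum is at a = 10, b = 7.

a = 10, b = 7, z = 279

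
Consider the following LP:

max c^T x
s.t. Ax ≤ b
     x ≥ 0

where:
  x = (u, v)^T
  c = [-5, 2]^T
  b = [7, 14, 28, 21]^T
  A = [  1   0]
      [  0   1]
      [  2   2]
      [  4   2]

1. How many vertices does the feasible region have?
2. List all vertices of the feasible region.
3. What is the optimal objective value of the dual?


1. 3
2. (0, 0), (5.25, 0), (0, 10.5)
3. 21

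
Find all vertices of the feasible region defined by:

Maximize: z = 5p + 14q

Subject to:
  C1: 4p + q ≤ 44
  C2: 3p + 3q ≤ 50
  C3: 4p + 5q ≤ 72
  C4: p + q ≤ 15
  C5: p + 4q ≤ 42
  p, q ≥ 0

(0, 0), (11, 0), (9.667, 5.333), (6, 9), (0, 10.5)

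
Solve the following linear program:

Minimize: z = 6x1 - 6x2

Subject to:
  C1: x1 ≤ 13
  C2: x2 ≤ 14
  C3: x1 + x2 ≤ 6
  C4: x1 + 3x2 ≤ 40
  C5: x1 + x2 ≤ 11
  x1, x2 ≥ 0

Evaluate the objective at each vertex of the feasible region:
  z(0, 0) = 0
  z(6, 0) = 36
  z(0, 6) = -36  ←
The minimum is at x1 = 0, x2 = 6.

x1 = 0, x2 = 6, z = -36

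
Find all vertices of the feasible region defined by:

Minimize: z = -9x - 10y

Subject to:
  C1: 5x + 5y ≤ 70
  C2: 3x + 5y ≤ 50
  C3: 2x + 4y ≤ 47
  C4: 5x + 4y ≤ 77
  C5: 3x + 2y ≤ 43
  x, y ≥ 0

(0, 0), (14, 0), (10, 4), (0, 10)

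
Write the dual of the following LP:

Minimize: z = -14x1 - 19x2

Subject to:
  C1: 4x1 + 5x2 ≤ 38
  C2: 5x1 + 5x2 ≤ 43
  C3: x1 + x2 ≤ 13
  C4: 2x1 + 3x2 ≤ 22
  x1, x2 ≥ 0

Primal min cᵀx s.t. Ax ≤ b, x ≥ 0  →  Dual max −bᵀy s.t. Aᵀy ≥ −c, y ≥ 0.

Maximize: z = -38y1 - 43y2 - 13y3 - 22y4

Subject to:
  4y1 + 5y2 + y3 + 2y4 ≥ 14
  5y1 + 5y2 + y3 + 3y4 ≥ 19
  y1, y2, y3, y4 ≥ 0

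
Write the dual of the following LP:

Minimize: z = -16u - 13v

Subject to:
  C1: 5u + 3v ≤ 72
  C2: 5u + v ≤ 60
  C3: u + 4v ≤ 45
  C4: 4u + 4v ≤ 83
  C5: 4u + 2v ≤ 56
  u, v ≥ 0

Primal min cᵀx s.t. Ax ≤ b, x ≥ 0  →  Dual max −bᵀy s.t. Aᵀy ≥ −c, y ≥ 0.

Maximize: z = -72y1 - 60y2 - 45y3 - 83y4 - 56y5

Subject to:
  5y1 + 5y2 + y3 + 4y4 + 4y5 ≥ 16
  3y1 + y2 + 4y3 + 4y4 + 2y5 ≥ 13
  y1, y2, y3, y4, y5 ≥ 0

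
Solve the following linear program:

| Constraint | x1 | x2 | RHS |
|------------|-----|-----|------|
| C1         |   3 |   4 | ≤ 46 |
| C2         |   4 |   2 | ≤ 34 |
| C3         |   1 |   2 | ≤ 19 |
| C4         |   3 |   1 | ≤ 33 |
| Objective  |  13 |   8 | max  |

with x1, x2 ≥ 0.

Evaluate the objective at each vertex of the feasible region:
  z(0, 0) = 0
  z(8.5, 0) = 110.5
  z(5, 7) = 121  ←
  z(0, 9.5) = 76
The maximum is at x1 = 5, x2 = 7.

x1 = 5, x2 = 7, z = 121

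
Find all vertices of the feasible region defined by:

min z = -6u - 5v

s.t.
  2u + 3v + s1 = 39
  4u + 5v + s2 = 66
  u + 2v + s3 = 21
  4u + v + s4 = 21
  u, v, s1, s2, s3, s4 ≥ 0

(0, 0), (5.25, 0), (3, 9), (0, 10.5)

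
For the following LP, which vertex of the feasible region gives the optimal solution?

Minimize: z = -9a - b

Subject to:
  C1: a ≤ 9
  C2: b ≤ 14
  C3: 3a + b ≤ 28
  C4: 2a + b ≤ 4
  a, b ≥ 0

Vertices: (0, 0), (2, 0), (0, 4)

Evaluate the objective at each vertex of the feasible region:
  z(0, 0) = 0
  z(2, 0) = -18  ←
  z(0, 4) = -4
The minimum is at a = 2, b = 0.

(2, 0)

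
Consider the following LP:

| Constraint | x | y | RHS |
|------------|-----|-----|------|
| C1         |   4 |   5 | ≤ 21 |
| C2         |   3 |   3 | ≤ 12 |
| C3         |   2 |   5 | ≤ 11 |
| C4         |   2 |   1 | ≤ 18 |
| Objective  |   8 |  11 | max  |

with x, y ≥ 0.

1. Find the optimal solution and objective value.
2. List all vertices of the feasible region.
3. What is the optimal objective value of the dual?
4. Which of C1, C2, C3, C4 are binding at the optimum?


1. x = 3, y = 1, z = 35
2. (0, 0), (4, 0), (3, 1), (0, 2.2)
3. 35
4. C2, C3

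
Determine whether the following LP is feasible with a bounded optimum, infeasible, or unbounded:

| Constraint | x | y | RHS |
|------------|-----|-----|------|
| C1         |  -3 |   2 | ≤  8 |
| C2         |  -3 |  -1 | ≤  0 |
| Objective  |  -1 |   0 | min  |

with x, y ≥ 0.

Unbounded (objective can decrease without bound)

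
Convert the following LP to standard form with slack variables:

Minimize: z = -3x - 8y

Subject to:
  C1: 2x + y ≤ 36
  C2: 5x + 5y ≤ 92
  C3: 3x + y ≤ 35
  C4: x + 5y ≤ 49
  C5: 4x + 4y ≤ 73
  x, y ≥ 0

min z = -3x - 8y

s.t.
  2x + y + s1 = 36
  5x + 5y + s2 = 92
  3x + y + s3 = 35
  x + 5y + s4 = 49
  4x + 4y + s5 = 73
  x, y, s1, s2, s3, s4, s5 ≥ 0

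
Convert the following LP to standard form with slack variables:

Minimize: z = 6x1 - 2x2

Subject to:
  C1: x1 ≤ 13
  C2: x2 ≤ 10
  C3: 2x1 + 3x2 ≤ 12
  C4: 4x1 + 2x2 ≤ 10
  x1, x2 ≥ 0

min z = 6x1 - 2x2

s.t.
  x1 + s1 = 13
  x2 + s2 = 10
  2x1 + 3x2 + s3 = 12
  4x1 + 2x2 + s4 = 10
  x1, x2, s1, s2, s3, s4 ≥ 0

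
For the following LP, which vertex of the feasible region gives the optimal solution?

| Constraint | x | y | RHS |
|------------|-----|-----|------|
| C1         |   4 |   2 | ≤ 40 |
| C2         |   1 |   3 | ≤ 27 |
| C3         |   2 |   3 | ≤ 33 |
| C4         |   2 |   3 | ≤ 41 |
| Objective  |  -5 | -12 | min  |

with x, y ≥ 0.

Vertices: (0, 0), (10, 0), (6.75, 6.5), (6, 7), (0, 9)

Evaluate the objective at each vertex of the feasible region:
  z(0, 0) = 0
  z(10, 0) = -50
  z(6.75, 6.5) = -111.8
  z(6, 7) = -114  ←
  z(0, 9) = -108
The minimum is at x = 6, y = 7.

(6, 7)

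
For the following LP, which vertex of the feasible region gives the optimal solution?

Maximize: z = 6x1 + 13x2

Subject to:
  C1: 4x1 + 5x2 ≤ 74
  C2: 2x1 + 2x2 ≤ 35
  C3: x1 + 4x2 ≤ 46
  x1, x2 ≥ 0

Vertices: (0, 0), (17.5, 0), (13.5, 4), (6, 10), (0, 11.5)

Evaluate the objective at each vertex of the feasible region:
  z(0, 0) = 0
  z(17.5, 0) = 105
  z(13.5, 4) = 133
  z(6, 10) = 166  ←
  z(0, 11.5) = 149.5
The maximum is at x1 = 6, x2 = 10.

(6, 10)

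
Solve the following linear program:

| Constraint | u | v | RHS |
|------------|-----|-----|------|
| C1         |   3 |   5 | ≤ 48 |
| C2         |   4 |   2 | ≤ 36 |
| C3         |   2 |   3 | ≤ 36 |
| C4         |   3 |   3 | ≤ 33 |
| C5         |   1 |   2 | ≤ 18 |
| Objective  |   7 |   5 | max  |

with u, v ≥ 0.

Evaluate the objective at each vertex of the feasible region:
  z(0, 0) = 0
  z(9, 0) = 63
  z(7, 4) = 69  ←
  z(4, 7) = 63
  z(0, 9) = 45
The maximum is at u = 7, v = 4.

u = 7, v = 4, z = 69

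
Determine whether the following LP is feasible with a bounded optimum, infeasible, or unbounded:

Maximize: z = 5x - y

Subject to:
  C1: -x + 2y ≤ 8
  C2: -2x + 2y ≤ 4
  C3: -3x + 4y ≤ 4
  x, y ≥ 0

Unbounded (objective can increase without bound)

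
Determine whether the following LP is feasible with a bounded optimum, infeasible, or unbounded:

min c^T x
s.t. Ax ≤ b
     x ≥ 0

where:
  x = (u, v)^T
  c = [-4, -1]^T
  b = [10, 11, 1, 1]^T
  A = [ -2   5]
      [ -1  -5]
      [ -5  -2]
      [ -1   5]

Unbounded (objective can decrease without bound)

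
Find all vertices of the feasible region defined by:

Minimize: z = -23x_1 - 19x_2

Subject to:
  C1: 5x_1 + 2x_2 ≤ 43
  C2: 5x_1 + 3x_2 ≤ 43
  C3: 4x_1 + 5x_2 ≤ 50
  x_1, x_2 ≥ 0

(0, 0), (8.6, 0), (5, 6), (0, 10)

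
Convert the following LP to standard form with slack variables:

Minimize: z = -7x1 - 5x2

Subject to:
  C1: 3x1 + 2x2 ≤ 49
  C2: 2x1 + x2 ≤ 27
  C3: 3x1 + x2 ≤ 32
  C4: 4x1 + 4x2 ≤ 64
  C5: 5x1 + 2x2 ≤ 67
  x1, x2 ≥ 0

min z = -7x1 - 5x2

s.t.
  3x1 + 2x2 + s1 = 49
  2x1 + x2 + s2 = 27
  3x1 + x2 + s3 = 32
  4x1 + 4x2 + s4 = 64
  5x1 + 2x2 + s5 = 67
  x1, x2, s1, s2, s3, s4, s5 ≥ 0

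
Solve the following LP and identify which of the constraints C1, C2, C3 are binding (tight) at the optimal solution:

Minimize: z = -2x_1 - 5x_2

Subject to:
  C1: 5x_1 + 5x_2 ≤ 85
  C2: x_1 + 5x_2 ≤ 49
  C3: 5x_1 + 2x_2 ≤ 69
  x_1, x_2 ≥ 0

At x_1 = 9, x_2 = 8, compute slack b - a·x for each constraint:
  C1: 85 − 85 = 0  (binding)
  C2: 49 − 49 = 0  (binding)
  C3: 69 − 61 = 8  (slack)

Optimal: x_1 = 9, x_2 = 8
Binding: C1, C2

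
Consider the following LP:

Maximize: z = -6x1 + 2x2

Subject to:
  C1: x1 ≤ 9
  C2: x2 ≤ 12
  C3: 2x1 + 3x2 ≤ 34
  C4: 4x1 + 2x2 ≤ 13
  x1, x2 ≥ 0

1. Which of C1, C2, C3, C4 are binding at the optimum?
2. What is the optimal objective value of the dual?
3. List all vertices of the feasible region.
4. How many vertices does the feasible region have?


1. C4
2. 13
3. (0, 0), (3.25, 0), (0, 6.5)
4. 3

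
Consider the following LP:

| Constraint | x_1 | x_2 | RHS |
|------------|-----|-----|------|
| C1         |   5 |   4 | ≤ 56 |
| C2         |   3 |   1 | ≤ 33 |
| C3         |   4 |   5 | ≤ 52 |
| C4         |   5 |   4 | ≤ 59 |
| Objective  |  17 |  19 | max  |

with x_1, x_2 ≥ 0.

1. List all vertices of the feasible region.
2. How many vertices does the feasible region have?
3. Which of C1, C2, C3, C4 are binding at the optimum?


1. (0, 0), (11, 0), (10.86, 0.4286), (8, 4), (0, 10.4)
2. 5
3. C1, C3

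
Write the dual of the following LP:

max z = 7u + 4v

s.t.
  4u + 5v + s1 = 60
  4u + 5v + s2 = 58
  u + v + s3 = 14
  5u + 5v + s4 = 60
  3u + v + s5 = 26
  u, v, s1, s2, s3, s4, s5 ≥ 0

Primal max cᵀx s.t. Ax ≤ b, x ≥ 0  →  Dual min bᵀy s.t. Aᵀy ≥ c, y ≥ 0.

Minimize: z = 60y1 + 58y2 + 14y3 + 60y4 + 26y5

Subject to:
  4y1 + 4y2 + y3 + 5y4 + 3y5 ≥ 7
  5y1 + 5y2 + y3 + 5y4 + y5 ≥ 4
  y1, y2, y3, y4, y5 ≥ 0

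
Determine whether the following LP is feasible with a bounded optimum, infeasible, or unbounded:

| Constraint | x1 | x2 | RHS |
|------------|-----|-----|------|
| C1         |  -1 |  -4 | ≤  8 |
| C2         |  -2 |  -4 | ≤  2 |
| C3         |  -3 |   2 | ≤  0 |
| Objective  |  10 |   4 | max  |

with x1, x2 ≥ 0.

Unbounded (objective can increase without bound)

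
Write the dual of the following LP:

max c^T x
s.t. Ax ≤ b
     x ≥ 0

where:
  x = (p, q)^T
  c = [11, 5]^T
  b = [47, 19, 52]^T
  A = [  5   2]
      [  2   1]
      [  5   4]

Primal max cᵀx s.t. Ax ≤ b, x ≥ 0  →  Dual min bᵀy s.t. Aᵀy ≥ c, y ≥ 0.

Minimize: z = 47y1 + 19y2 + 52y3

Subject to:
  5y1 + 2y2 + 5y3 ≥ 11
  2y1 + y2 + 4y3 ≥ 5
  y1, y2, y3 ≥ 0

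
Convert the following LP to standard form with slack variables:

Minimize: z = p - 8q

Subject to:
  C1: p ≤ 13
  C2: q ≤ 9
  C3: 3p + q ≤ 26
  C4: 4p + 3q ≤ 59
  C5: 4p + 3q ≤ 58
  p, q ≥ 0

min z = p - 8q

s.t.
  p + s1 = 13
  q + s2 = 9
  3p + q + s3 = 26
  4p + 3q + s4 = 59
  4p + 3q + s5 = 58
  p, q, s1, s2, s3, s4, s5 ≥ 0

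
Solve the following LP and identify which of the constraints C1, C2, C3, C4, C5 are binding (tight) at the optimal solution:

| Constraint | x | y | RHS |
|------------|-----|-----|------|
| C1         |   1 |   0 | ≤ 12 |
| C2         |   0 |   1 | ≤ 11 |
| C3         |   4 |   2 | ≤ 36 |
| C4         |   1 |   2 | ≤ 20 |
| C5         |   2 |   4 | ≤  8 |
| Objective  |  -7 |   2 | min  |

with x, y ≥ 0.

At x = 4, y = 0, compute slack b - a·x for each constraint:
  C1: 12 − 4 = 8  (slack)
  C2: 11 − 0 = 11  (slack)
  C3: 36 − 16 = 20  (slack)
  C4: 20 − 4 = 16  (slack)
  C5: 8 − 8 = 0  (binding)

Optimal: x = 4, y = 0
Binding: C5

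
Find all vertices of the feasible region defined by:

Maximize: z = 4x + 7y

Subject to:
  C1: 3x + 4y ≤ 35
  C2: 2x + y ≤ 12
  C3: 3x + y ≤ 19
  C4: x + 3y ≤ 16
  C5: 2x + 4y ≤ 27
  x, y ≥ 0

(0, 0), (6, 0), (4, 4), (0, 5.333)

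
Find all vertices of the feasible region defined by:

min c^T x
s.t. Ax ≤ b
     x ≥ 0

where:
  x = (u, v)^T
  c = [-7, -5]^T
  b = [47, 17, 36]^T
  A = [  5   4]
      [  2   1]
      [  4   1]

(0, 0), (8.5, 0), (7, 3), (0, 11.75)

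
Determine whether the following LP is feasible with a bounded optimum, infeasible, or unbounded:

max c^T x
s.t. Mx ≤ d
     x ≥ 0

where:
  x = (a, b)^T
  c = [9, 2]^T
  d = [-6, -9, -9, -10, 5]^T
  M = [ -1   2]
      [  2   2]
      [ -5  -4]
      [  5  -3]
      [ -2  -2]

Infeasible (no feasible solution exists)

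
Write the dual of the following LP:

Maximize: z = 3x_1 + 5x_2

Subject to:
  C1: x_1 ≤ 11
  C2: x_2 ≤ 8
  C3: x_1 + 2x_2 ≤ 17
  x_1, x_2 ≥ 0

Primal max cᵀx s.t. Ax ≤ b, x ≥ 0  →  Dual min bᵀy s.t. Aᵀy ≥ c, y ≥ 0.

Minimize: z = 11y1 + 8y2 + 17y3

Subject to:
  y1 + y3 ≥ 3
  y2 + 2y3 ≥ 5
  y1, y2, y3 ≥ 0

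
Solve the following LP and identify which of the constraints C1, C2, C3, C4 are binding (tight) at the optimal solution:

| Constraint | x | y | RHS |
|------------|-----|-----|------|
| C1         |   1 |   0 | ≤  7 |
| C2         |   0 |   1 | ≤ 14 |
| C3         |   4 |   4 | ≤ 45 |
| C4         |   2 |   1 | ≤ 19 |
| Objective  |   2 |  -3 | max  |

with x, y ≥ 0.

At x = 7, y = 0, compute slack b - a·x for each constraint:
  C1: 7 − 7 = 0  (binding)
  C2: 14 − 0 = 14  (slack)
  C3: 45 − 28 = 17  (slack)
  C4: 19 − 14 = 5  (slack)

Optimal: x = 7, y = 0
Binding: C1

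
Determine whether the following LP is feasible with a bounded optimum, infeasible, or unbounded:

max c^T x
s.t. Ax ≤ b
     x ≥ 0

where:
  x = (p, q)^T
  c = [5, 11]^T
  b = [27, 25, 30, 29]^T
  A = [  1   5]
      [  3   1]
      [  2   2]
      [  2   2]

Feasible with a bounded optimal solution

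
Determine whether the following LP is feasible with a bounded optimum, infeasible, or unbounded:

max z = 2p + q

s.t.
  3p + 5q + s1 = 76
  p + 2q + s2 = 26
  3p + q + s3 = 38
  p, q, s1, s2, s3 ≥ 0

Feasible with a bounded optimal solution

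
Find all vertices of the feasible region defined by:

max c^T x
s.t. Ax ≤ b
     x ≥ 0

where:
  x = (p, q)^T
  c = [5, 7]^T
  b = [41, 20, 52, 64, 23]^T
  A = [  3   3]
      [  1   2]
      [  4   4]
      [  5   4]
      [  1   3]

(0, 0), (12.8, 0), (12, 1), (8, 5), (0, 7.667)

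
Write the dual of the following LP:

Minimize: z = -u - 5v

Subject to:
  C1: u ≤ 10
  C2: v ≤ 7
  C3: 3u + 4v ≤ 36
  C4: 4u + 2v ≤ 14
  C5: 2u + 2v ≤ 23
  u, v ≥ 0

Primal min cᵀx s.t. Ax ≤ b, x ≥ 0  →  Dual max −bᵀy s.t. Aᵀy ≥ −c, y ≥ 0.

Maximize: z = -10y1 - 7y2 - 36y3 - 14y4 - 23y5

Subject to:
  y1 + 3y3 + 4y4 + 2y5 ≥ 1
  y2 + 4y3 + 2y4 + 2y5 ≥ 5
  y1, y2, y3, y4, y5 ≥ 0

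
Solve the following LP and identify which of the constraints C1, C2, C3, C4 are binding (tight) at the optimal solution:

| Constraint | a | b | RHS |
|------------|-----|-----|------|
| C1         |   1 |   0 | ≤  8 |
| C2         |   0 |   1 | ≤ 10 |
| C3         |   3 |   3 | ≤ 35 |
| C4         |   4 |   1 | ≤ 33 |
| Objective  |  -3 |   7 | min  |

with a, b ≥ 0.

At a = 8, b = 0, compute slack b - a·x for each constraint:
  C1: 8 − 8 = 0  (binding)
  C2: 10 − 0 = 10  (slack)
  C3: 35 − 24 = 11  (slack)
  C4: 33 − 32 = 1  (slack)

Optimal: a = 8, b = 0
Binding: C1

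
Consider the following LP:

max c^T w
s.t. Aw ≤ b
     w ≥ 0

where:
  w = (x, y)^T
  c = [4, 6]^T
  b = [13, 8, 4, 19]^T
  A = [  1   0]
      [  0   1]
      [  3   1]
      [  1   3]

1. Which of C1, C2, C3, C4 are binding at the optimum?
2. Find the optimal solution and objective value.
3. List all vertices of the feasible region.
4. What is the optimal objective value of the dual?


1. C3
2. x = 0, y = 4, z = 24
3. (0, 0), (1.333, 0), (0, 4)
4. 24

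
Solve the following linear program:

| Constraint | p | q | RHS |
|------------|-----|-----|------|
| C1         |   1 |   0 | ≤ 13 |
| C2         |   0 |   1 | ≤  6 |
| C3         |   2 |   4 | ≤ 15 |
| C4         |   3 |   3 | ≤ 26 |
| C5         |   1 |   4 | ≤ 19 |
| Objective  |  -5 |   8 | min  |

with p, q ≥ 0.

Evaluate the objective at each vertex of the feasible region:
  z(0, 0) = 0
  z(7.5, 0) = -37.5  ←
  z(0, 3.75) = 30
The minimum is at p = 7.5, q = 0.

p = 7.5, q = 0, z = -37.5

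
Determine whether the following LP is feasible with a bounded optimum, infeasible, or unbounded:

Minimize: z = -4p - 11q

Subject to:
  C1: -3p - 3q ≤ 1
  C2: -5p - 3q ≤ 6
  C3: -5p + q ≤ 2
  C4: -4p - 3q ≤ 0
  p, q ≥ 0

Unbounded (objective can decrease without bound)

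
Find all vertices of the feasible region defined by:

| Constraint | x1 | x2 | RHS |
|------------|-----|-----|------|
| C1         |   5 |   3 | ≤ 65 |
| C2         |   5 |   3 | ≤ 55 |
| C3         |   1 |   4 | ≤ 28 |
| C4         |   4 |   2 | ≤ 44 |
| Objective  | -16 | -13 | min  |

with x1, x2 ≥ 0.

(0, 0), (11, 0), (8, 5), (0, 7)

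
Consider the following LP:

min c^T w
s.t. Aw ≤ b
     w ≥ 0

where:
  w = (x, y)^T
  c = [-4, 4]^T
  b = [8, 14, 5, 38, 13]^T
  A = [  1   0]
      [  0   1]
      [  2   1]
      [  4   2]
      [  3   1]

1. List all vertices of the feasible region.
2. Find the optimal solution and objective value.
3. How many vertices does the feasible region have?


1. (0, 0), (2.5, 0), (0, 5)
2. x = 2.5, y = 0, z = -10
3. 3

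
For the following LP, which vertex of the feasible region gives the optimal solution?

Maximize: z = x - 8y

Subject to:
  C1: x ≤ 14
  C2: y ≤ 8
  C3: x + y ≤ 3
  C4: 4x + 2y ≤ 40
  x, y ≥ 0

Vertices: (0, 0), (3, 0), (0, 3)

Evaluate the objective at each vertex of the feasible region:
  z(0, 0) = 0
  z(3, 0) = 3  ←
  z(0, 3) = -24
The maximum is at x = 3, y = 0.

(3, 0)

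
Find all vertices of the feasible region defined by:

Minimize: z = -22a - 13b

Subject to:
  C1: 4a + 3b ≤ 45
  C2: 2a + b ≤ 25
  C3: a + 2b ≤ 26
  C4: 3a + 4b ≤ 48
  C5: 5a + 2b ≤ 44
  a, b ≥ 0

(0, 0), (8.8, 0), (6, 7), (5.143, 8.143), (0, 12)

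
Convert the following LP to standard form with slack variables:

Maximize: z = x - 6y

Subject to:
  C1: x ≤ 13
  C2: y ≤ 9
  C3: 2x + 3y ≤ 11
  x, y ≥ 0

max z = x - 6y

s.t.
  x + s1 = 13
  y + s2 = 9
  2x + 3y + s3 = 11
  x, y, s1, s2, s3 ≥ 0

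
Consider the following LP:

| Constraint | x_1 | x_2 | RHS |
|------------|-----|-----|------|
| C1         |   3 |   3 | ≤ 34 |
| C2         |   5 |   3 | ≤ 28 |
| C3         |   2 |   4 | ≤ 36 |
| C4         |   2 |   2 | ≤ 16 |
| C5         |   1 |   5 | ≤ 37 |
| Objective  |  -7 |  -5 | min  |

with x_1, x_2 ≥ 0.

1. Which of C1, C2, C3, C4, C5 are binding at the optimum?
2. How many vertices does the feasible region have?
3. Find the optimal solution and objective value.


1. C2, C4
2. 5
3. x_1 = 2, x_2 = 6, z = -44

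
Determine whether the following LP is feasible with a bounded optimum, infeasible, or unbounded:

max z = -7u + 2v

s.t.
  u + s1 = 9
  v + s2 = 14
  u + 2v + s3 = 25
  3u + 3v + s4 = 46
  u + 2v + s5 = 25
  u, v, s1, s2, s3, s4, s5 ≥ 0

Feasible with a bounded optimal solution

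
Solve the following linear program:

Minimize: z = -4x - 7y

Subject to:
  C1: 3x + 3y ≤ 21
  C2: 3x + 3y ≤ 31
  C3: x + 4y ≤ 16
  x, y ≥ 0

Evaluate the objective at each vertex of the feasible region:
  z(0, 0) = 0
  z(7, 0) = -28
  z(4, 3) = -37  ←
  z(0, 4) = -28
The minimum is at x = 4, y = 3.

x = 4, y = 3, z = -37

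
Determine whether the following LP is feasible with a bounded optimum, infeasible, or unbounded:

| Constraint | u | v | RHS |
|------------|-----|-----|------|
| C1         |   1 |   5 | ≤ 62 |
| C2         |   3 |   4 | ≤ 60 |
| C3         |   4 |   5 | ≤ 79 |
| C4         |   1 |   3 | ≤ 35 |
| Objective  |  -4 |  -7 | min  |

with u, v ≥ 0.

Feasible with a bounded optimal solution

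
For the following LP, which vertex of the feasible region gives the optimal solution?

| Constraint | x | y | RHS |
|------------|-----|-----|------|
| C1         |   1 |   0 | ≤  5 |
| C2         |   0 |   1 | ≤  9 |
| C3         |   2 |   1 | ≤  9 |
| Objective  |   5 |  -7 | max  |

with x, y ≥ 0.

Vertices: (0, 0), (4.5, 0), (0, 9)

Evaluate the objective at each vertex of the feasible region:
  z(0, 0) = 0
  z(4.5, 0) = 22.5  ←
  z(0, 9) = -63
The maximum is at x = 4.5, y = 0.

(4.5, 0)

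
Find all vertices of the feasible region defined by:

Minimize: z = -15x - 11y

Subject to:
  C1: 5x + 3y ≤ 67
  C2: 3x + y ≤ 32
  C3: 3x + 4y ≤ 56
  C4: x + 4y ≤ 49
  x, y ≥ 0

(0, 0), (10.67, 0), (8, 8), (3.5, 11.38), (0, 12.25)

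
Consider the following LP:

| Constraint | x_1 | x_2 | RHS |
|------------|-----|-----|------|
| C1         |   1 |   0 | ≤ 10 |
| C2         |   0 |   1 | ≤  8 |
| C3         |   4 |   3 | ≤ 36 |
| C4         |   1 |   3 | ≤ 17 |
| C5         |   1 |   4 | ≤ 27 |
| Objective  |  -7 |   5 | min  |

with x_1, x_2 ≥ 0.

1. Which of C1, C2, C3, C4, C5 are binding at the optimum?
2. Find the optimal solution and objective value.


1. C3
2. x_1 = 9, x_2 = 0, z = -63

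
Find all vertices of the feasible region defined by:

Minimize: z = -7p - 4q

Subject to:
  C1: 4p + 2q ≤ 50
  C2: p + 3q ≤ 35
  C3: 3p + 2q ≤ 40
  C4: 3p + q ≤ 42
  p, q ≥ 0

(0, 0), (12.5, 0), (10, 5), (7.143, 9.286), (0, 11.67)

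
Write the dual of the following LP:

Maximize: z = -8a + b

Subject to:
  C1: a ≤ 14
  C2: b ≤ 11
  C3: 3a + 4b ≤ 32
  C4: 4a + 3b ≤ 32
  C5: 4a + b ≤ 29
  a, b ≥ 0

Primal max cᵀx s.t. Ax ≤ b, x ≥ 0  →  Dual min bᵀy s.t. Aᵀy ≥ c, y ≥ 0.

Minimize: z = 14y1 + 11y2 + 32y3 + 32y4 + 29y5

Subject to:
  y1 + 3y3 + 4y4 + 4y5 ≥ -8
  y2 + 4y3 + 3y4 + y5 ≥ 1
  y1, y2, y3, y4, y5 ≥ 0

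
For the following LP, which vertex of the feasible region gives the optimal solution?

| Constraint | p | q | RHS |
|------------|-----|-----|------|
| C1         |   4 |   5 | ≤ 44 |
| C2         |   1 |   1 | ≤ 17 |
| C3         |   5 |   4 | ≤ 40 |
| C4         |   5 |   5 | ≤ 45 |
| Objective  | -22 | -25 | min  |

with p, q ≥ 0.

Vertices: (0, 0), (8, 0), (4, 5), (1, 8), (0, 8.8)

Evaluate the objective at each vertex of the feasible region:
  z(0, 0) = 0
  z(8, 0) = -176
  z(4, 5) = -213
  z(1, 8) = -222  ←
  z(0, 8.8) = -220
The minimum is at p = 1, q = 8.

(1, 8)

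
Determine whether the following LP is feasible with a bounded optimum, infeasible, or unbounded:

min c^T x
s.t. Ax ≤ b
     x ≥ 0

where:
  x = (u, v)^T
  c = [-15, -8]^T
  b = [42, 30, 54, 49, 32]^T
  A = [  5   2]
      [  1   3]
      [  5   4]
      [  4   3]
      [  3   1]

Feasible with a bounded optimal solution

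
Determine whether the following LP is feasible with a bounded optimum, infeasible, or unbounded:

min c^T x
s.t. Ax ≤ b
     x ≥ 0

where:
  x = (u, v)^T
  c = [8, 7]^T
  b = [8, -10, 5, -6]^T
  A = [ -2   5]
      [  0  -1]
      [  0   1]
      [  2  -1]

Infeasible (no feasible solution exists)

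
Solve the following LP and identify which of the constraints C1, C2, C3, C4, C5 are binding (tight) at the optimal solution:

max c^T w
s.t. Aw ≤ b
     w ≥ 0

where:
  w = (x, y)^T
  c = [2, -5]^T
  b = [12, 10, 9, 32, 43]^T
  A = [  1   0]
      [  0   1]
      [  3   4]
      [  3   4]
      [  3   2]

At x = 3, y = 0, compute slack b - a·x for each constraint:
  C1: 12 − 3 = 9  (slack)
  C2: 10 − 0 = 10  (slack)
  C3: 9 − 9 = 0  (binding)
  C4: 32 − 9 = 23  (slack)
  C5: 43 − 9 = 34  (slack)

Optimal: x = 3, y = 0
Binding: C3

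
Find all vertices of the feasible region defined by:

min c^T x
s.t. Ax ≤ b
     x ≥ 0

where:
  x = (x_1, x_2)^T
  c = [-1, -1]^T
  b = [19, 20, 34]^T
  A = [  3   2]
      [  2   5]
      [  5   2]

(0, 0), (6.333, 0), (5, 2), (0, 4)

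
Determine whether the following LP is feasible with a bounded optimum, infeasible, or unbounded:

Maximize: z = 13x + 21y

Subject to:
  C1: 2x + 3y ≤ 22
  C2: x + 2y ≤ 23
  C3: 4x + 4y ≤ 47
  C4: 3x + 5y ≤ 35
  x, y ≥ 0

Feasible with a bounded optimal solution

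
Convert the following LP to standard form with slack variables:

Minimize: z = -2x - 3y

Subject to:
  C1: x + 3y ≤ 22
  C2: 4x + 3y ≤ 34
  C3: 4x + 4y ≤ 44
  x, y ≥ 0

min z = -2x - 3y

s.t.
  x + 3y + s1 = 22
  4x + 3y + s2 = 34
  4x + 4y + s3 = 44
  x, y, s1, s2, s3 ≥ 0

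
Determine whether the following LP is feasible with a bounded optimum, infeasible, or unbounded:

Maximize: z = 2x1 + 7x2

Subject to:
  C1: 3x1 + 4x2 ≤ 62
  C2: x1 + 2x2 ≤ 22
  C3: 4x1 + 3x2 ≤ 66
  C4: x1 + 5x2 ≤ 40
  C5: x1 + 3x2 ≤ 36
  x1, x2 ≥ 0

Feasible with a bounded optimal solution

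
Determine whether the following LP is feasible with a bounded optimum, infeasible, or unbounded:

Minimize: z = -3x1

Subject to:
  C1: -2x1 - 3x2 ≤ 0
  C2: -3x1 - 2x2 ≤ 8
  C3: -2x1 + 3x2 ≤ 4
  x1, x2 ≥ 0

Unbounded (objective can decrease without bound)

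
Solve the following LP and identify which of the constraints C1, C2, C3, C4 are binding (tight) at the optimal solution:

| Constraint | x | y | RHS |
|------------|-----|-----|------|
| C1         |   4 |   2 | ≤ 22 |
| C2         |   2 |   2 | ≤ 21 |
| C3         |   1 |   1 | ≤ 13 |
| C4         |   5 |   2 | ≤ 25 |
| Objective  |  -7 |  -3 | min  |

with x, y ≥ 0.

At x = 3, y = 5, compute slack b - a·x for each constraint:
  C1: 22 − 22 = 0  (binding)
  C2: 21 − 16 = 5  (slack)
  C3: 13 − 8 = 5  (slack)
  C4: 25 − 25 = 0  (binding)

Optimal: x = 3, y = 5
Binding: C1, C4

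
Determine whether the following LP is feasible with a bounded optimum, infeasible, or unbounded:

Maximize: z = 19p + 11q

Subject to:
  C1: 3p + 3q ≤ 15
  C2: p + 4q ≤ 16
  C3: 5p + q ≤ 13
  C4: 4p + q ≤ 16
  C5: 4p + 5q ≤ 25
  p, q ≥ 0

Feasible with a bounded optimal solution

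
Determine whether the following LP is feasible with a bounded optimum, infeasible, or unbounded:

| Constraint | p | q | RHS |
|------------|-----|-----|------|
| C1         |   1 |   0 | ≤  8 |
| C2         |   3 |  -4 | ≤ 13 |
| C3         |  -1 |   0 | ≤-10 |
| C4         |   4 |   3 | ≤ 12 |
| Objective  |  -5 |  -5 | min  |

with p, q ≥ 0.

Infeasible (no feasible solution exists)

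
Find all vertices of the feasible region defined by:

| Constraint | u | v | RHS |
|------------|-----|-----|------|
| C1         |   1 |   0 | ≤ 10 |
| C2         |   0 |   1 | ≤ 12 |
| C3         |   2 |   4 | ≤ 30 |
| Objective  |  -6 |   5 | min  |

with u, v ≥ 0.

(0, 0), (10, 0), (10, 2.5), (0, 7.5)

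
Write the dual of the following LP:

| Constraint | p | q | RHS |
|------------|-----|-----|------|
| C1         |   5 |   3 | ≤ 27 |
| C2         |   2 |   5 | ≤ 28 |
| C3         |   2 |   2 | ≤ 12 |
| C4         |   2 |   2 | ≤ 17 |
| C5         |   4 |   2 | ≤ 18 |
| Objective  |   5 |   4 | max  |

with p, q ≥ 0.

Primal max cᵀx s.t. Ax ≤ b, x ≥ 0  →  Dual min bᵀy s.t. Aᵀy ≥ c, y ≥ 0.

Minimize: z = 27y1 + 28y2 + 12y3 + 17y4 + 18y5

Subject to:
  5y1 + 2y2 + 2y3 + 2y4 + 4y5 ≥ 5
  3y1 + 5y2 + 2y3 + 2y4 + 2y5 ≥ 4
  y1, y2, y3, y4, y5 ≥ 0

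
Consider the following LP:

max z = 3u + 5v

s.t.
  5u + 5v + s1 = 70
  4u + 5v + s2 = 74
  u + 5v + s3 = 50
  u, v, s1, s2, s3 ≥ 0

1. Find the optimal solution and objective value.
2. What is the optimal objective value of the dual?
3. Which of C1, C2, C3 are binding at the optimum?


1. u = 5, v = 9, z = 60
2. 60
3. C1, C3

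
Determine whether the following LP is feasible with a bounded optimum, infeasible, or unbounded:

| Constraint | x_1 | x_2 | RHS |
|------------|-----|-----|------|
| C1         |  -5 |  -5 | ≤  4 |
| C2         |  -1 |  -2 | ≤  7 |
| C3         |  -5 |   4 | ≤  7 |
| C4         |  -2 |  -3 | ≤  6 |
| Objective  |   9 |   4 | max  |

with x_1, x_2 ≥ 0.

Unbounded (objective can increase without bound)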